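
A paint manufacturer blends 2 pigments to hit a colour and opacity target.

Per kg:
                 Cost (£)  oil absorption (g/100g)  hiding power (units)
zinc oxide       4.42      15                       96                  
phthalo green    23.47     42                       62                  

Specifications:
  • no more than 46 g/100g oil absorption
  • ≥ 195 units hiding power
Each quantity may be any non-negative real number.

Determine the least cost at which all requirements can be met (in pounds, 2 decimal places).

£8.98

This is a linear program. Let x1 = kg of zinc oxide, x2 = kg of phthalo green.
Minimise 4.42x1 + 23.47x2 with:
  15x1 + 42x2 ≤ 46   (oil absorption)
  96x1 + 62x2 ≥ 195   (hiding power)
  x1, x2 ≥ 0.
At the optimum only zinc oxide is positive (phthalo green = 0). Binding constraint: hiding power.
That vertex is x1 = 2.031.
Hence cost = 4.42·2.031 = £8.9770.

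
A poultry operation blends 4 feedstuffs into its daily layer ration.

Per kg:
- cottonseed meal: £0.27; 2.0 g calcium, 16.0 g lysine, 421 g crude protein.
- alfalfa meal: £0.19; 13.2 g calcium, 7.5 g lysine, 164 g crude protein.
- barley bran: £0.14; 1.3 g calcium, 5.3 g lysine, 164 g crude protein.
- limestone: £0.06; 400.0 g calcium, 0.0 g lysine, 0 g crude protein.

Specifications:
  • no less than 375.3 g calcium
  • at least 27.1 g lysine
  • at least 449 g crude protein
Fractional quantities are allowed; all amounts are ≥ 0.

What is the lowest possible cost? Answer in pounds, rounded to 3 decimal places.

£0.513

Set it up as a linear program. Let x1 = kg of cottonseed meal, x2 = kg of alfalfa meal, x3 = kg of barley bran, x4 = kg of limestone.
Minimize 0.27x1 + 0.19x2 + 0.14x3 + 0.06x4 with:
  2x1 + 13.2x2 + 1.3x3 + 400x4 ≥ 375.3   (calcium)
  16x1 + 7.5x2 + 5.3x3 ≥ 27.1   (lysine)
  421x1 + 164x2 + 164x3 ≥ 449   (crude protein)
  x1, x2, x3, x4 ≥ 0.
At the optimum only cottonseed meal, limestone are positive (alfalfa meal, barley bran = 0). The calcium and lysine requirements are met with equality.
That vertex is x1 = 1.694, x4 = 0.9298.
Objective = 0.27·1.694 + 0.06·0.9298 = 0.51317.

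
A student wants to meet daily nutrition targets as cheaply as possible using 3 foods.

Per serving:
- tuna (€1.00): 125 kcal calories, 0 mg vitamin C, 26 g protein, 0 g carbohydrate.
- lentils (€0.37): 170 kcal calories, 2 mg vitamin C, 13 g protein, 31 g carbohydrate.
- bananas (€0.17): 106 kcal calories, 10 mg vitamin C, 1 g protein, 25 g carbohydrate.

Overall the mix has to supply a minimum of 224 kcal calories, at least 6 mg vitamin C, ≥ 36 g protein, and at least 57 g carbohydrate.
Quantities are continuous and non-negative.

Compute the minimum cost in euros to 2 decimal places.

Let x1 = servings of tuna, x2 = servings of lentils, x3 = servings of bananas.
Minimise 1x1 + 0.37x2 + 0.17x3 s.t.:
  125x1 + 170x2 + 106x3 ≥ 224   (calories)
  2x2 + 10x3 ≥ 6   (vitamin C)
  26x1 + 13x2 + 1x3 ≥ 36   (protein)
  31x2 + 25x3 ≥ 57   (carbohydrate)
  x1, x2, x3 ≥ 0.
The minimum-cost mix takes nothing from tuna — only lentils, bananas. Binding constraints: vitamin C and protein.
So lentils = 2.766 servings, bananas = 0.04688 servings.
Hence cost = 0.37·2.766 + 0.17·0.04688 = €1.0314.

€1.03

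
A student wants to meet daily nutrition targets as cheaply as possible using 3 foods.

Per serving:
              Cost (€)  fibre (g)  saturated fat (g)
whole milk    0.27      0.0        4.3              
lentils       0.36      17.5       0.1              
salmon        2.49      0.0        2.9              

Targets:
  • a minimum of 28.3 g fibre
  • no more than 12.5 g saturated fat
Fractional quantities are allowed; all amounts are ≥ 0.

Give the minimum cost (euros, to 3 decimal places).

Let x1 = servings of whole milk, x2 = servings of lentils, x3 = servings of salmon.
Minimize 0.27x1 + 0.36x2 + 2.49x3 with:
  17.5x2 ≥ 28.3   (fibre)
  4.3x1 + 0.1x2 + 2.9x3 ≤ 12.5   (saturated fat)
  x1, x2, x3 ≥ 0.
The optimal basis is {lentils}; whole milk, salmon drop out. The fibre requirement is met with equality.
That vertex is x2 = 1.617.
Hence cost = 0.36·1.617 = €0.58212.

€0.582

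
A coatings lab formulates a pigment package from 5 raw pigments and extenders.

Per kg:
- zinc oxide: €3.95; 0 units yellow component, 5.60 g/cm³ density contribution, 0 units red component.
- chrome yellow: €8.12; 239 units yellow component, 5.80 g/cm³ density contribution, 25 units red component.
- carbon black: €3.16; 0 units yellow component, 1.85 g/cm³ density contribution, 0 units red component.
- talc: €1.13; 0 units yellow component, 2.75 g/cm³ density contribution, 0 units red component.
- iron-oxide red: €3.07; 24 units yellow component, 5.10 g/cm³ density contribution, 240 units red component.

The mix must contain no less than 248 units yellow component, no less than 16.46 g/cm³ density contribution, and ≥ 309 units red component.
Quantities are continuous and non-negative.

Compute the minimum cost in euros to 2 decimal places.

This is a linear program. Let x1 = kg of zinc oxide, x2 = kg of chrome yellow, x3 = kg of carbon black, x4 = kg of talc, x5 = kg of iron-oxide red.
min 3.95x1 + 8.12x2 + 3.16x3 + 1.13x4 + 3.07x5 s.t.:
  239x2 + 24x5 ≥ 248   (yellow component)
  5.6x1 + 5.8x2 + 1.85x3 + 2.75x4 + 5.1x5 ≥ 16.46   (density contribution)
  25x2 + 240x5 ≥ 309   (red component)
  x1, x2, x3, x4, x5 ≥ 0.
The optimal basis is {chrome yellow, talc, iron-oxide red}; zinc oxide, carbon black drop out. Binding constraints: yellow component, density contribution, red component.
Optimal quantities: chrome yellow = 0.918 kg, talc = 1.839 kg, iron-oxide red = 1.192 kg.
Cost = 8.12·0.918 + 1.13·1.839 + 3.07·1.192 = 13.1917.

€13.19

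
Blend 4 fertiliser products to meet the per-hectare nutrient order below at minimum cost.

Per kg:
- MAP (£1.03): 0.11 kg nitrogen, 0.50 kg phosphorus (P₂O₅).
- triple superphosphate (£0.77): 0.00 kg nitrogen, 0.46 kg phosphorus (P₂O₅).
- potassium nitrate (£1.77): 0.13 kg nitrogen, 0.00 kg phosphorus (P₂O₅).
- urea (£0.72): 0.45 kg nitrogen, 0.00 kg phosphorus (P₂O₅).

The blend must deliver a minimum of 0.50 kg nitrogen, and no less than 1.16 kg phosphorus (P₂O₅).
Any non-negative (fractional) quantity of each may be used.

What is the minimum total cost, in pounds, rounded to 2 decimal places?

Let x1 = kg of MAP, x2 = kg of triple superphosphate, x3 = kg of potassium nitrate, x4 = kg of urea.
Minimise 1.03x1 + 0.77x2 + 1.77x3 + 0.72x4 with:
  0.11x1 + 0.13x3 + 0.45x4 ≥ 0.5   (nitrogen)
  0.5x1 + 0.46x2 ≥ 1.16   (phosphorus (P₂O₅))
  x1, x2, x3, x4 ≥ 0.
At the optimum only triple superphosphate, urea are positive (MAP, potassium nitrate = 0). Binding constraints: nitrogen and phosphorus (P₂O₅).
Optimal quantities: triple superphosphate = 2.522 kg, urea = 1.111 kg.
Objective = 0.77·2.522 + 0.72·1.111 = 2.7419.

£2.74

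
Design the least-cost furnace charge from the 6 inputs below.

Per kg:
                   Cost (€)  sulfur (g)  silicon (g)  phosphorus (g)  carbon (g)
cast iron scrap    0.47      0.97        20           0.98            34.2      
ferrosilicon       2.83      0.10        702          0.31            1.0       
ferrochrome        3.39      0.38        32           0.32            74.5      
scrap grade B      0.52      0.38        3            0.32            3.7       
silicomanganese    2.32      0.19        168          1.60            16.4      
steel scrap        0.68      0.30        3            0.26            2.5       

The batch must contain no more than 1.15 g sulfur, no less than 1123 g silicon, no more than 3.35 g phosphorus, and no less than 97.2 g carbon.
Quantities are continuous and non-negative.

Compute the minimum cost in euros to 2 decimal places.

Treat it as an LP. Let x1 = kg of cast iron scrap, x2 = kg of ferrosilicon, x3 = kg of ferrochrome, x4 = kg of scrap grade B, x5 = kg of silicomanganese, x6 = kg of steel scrap.
Minimize 0.47x1 + 2.83x2 + 3.39x3 + 0.52x4 + 2.32x5 + 0.68x6 with:
  0.97x1 + 0.1x2 + 0.38x3 + 0.38x4 + 0.19x5 + 0.3x6 ≤ 1.15   (sulfur)
  20x1 + 702x2 + 32x3 + 3x4 + 168x5 + 3x6 ≥ 1123   (silicon)
  0.98x1 + 0.31x2 + 0.32x3 + 0.32x4 + 1.6x5 + 0.26x6 ≤ 3.35   (phosphorus)
  34.2x1 + 1x2 + 74.5x3 + 3.7x4 + 16.4x5 + 2.5x6 ≥ 97.2   (carbon)
  x1, x2, x3, x4, x5, x6 ≥ 0.
The optimal basis is {cast iron scrap, ferrosilicon, ferrochrome}; scrap grade B, silicomanganese, steel scrap drop out. Binding constraints: sulfur, silicon, carbon.
Solving gives x1 = 0.6391, x2 = 1.536, x3 = 0.9907.
Total cost: 0.47·0.6391 + 2.83·1.536 + 3.39·0.9907 = 8.0057.

€8.01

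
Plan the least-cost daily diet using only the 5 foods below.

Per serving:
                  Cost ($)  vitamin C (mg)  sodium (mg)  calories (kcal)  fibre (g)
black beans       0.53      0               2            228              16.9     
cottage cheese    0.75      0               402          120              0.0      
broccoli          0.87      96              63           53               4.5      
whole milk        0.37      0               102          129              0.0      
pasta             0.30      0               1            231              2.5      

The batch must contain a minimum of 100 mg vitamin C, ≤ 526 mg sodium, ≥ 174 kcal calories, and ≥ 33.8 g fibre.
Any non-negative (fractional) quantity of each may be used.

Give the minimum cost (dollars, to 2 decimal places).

This is a linear program. Let x1 = servings of black beans, x2 = servings of cottage cheese, x3 = servings of broccoli, x4 = servings of whole milk, x5 = servings of pasta.
min 0.53x1 + 0.75x2 + 0.87x3 + 0.37x4 + 0.3x5 subject to:
  96x3 ≥ 100   (vitamin C)
  2x1 + 402x2 + 63x3 + 102x4 + 1x5 ≤ 526   (sodium)
  228x1 + 120x2 + 53x3 + 129x4 + 231x5 ≥ 174   (calories)
  16.9x1 + 4.5x3 + 2.5x5 ≥ 33.8   (fibre)
  x1, x2, x3, x4, x5 ≥ 0.
The optimal basis is {black beans, broccoli}; cottage cheese, whole milk, pasta drop out. The vitamin C and fibre requirements are met with equality.
Solving gives x1 = 1.723, x3 = 1.042.
Objective = 0.53·1.723 + 0.87·1.042 = 1.8197.

$1.82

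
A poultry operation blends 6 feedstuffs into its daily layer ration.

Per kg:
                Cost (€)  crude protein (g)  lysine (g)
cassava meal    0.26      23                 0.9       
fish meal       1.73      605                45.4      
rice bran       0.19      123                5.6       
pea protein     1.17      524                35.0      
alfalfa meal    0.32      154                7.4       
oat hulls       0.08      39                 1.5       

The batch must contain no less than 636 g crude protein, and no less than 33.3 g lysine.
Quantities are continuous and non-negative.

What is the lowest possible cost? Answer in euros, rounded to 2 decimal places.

€1.12

This is a linear program. Let x1 = kg of cassava meal, x2 = kg of fish meal, x3 = kg of rice bran, x4 = kg of pea protein, x5 = kg of alfalfa meal, x6 = kg of oat hulls.
min 0.26x1 + 1.73x2 + 0.19x3 + 1.17x4 + 0.32x5 + 0.08x6 s.t.:
  23x1 + 605x2 + 123x3 + 524x4 + 154x5 + 39x6 ≥ 636   (crude protein)
  0.9x1 + 45.4x2 + 5.6x3 + 35x4 + 7.4x5 + 1.5x6 ≥ 33.3   (lysine)
  x1, x2, x3, x4, x5, x6 ≥ 0.
The cheapest feasible vertex uses only rice bran, pea protein; cassava meal, fish meal, alfalfa meal, oat hulls are not used. There the crude protein and lysine constraints are tight.
That vertex is x3 = 3.51, x4 = 0.3898.
Hence cost = 0.19·3.51 + 1.17·0.3898 = €1.1230.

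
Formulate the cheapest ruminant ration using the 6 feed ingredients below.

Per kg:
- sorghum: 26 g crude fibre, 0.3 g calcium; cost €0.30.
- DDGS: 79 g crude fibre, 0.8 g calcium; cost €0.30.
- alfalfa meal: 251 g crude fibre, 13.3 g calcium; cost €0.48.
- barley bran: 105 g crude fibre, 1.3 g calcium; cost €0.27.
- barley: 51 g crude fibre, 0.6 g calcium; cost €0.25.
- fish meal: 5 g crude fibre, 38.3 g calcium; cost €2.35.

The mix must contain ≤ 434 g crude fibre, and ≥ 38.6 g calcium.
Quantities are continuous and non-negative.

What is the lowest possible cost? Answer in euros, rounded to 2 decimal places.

€1.79

This is a linear program. Let x1 = kg of sorghum, x2 = kg of DDGS, x3 = kg of alfalfa meal, x4 = kg of barley bran, x5 = kg of barley, x6 = kg of fish meal.
Minimize 0.3x1 + 0.3x2 + 0.48x3 + 0.27x4 + 0.25x5 + 2.35x6 s.t.:
  26x1 + 79x2 + 251x3 + 105x4 + 51x5 + 5x6 ≤ 434   (crude fibre)
  0.3x1 + 0.8x2 + 13.3x3 + 1.3x4 + 0.6x5 + 38.3x6 ≥ 38.6   (calcium)
  x1, x2, x3, x4, x5, x6 ≥ 0.
The cheapest feasible vertex uses only alfalfa meal, fish meal; sorghum, DDGS, barley bran, barley are not used. Binding constraints: crude fibre and calcium.
Solving gives x3 = 1.721, x6 = 0.4102.
Total cost: 0.48·1.721 + 2.35·0.4102 = 1.7901.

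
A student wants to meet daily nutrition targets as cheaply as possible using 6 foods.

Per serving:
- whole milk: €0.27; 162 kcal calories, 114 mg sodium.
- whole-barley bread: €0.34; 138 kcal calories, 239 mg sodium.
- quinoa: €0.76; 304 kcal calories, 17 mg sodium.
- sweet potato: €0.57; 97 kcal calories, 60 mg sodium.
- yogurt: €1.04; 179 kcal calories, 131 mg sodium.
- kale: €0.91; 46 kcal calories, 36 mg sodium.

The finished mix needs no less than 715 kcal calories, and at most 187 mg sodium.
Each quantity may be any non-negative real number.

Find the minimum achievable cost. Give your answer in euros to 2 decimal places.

Set it up as a linear program. Let x1 = servings of whole milk, x2 = servings of whole-barley bread, x3 = servings of quinoa, x4 = servings of sweet potato, x5 = servings of yogurt, x6 = servings of kale.
Minimise 0.27x1 + 0.34x2 + 0.76x3 + 0.57x4 + 1.04x5 + 0.91x6 with:
  162x1 + 138x2 + 304x3 + 97x4 + 179x5 + 46x6 ≥ 715   (calories)
  114x1 + 239x2 + 17x3 + 60x4 + 131x5 + 36x6 ≤ 187   (sodium)
  x1, x2, x3, x4, x5, x6 ≥ 0.
At the optimum only whole milk, quinoa are positive (whole-barley bread, sweet potato, yogurt, kale = 0). Binding constraints: calories and sodium.
Optimal quantities: whole milk = 1.401 servings, quinoa = 1.605 servings.
Total cost: 0.27·1.401 + 0.76·1.605 = 1.5981.

€1.60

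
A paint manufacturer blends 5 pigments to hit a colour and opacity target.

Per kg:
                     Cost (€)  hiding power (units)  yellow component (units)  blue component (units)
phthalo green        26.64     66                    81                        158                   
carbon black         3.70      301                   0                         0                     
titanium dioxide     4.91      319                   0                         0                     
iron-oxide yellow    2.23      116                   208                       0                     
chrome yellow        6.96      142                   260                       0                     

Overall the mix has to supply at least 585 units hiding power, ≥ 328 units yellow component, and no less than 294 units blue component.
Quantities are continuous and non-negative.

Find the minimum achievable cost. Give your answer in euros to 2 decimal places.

€55.94

Treat it as an LP. Let x1 = kg of phthalo green, x2 = kg of carbon black, x3 = kg of titanium dioxide, x4 = kg of iron-oxide yellow, x5 = kg of chrome yellow.
min 26.64x1 + 3.7x2 + 4.91x3 + 2.23x4 + 6.96x5 s.t.:
  66x1 + 301x2 + 319x3 + 116x4 + 142x5 ≥ 585   (hiding power)
  81x1 + 208x4 + 260x5 ≥ 328   (yellow component)
  158x1 ≥ 294   (blue component)
  x1, x2, x3, x4, x5 ≥ 0.
At the optimum only phthalo green, carbon black, iron-oxide yellow are positive (titanium dioxide, chrome yellow = 0). There the hiding power, yellow component, blue component constraints are tight.
Optimal quantities: phthalo green = 1.861 kg, carbon black = 1.207 kg, iron-oxide yellow = 0.8523 kg.
Objective = 26.64·1.861 + 3.7·1.207 + 2.23·0.8523 = 55.9436.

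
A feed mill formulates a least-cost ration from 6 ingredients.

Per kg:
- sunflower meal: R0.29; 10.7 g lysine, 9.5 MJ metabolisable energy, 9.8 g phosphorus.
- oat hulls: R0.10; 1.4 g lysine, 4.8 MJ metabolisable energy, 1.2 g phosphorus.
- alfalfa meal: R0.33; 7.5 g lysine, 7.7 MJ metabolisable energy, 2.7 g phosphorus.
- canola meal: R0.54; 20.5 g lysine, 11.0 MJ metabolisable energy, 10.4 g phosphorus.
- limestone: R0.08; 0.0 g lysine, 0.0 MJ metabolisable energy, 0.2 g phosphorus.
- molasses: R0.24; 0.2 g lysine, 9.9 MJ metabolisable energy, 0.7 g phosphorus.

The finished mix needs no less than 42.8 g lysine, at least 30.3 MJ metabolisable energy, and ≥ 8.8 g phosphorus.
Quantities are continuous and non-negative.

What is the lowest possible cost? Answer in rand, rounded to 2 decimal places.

This is a linear program. Let x1 = kg of sunflower meal, x2 = kg of oat hulls, x3 = kg of alfalfa meal, x4 = kg of canola meal, x5 = kg of limestone, x6 = kg of molasses.
min 0.29x1 + 0.1x2 + 0.33x3 + 0.54x4 + 0.08x5 + 0.24x6 subject to:
  10.7x1 + 1.4x2 + 7.5x3 + 20.5x4 + 0.2x6 ≥ 42.8   (lysine)
  9.5x1 + 4.8x2 + 7.7x3 + 11x4 + 9.9x6 ≥ 30.3   (metabolisable energy)
  9.8x1 + 1.2x2 + 2.7x3 + 10.4x4 + 0.2x5 + 0.7x6 ≥ 8.8   (phosphorus)
  x1, x2, x3, x4, x5, x6 ≥ 0.
At the optimum only sunflower meal, canola meal are positive (oat hulls, alfalfa meal, limestone, molasses = 0). The lysine and metabolisable energy requirements are met with equality.
So sunflower meal = 1.951 kg, canola meal = 1.069 kg.
Total cost: 0.29·1.951 + 0.54·1.069 = 1.1431.

R1.14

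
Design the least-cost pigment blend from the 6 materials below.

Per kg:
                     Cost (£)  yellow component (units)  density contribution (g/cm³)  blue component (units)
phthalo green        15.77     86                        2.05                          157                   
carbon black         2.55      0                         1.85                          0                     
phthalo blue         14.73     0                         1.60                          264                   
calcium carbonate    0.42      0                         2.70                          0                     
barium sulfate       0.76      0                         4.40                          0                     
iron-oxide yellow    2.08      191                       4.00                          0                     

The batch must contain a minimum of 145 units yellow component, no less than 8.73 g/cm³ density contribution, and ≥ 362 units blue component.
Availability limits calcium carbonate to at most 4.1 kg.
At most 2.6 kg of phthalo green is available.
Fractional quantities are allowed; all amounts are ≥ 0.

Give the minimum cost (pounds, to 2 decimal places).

Let x1 = kg of phthalo green, x2 = kg of carbon black, x3 = kg of phthalo blue, x4 = kg of calcium carbonate, x5 = kg of barium sulfate, x6 = kg of iron-oxide yellow.
Minimise 15.77x1 + 2.55x2 + 14.73x3 + 0.42x4 + 0.76x5 + 2.08x6 with:
  86x1 + 191x6 ≥ 145   (yellow component)
  2.05x1 + 1.85x2 + 1.6x3 + 2.7x4 + 4.4x5 + 4x6 ≥ 8.73   (density contribution)
  157x1 + 264x3 ≥ 362   (blue component)
  x4 ≤ 4.1
  x1 ≤ 2.6
  x1, x2, x3, x4, x5, x6 ≥ 0.
The minimum-cost mix takes nothing from phthalo green, carbon black, barium sulfate — only phthalo blue, calcium carbonate, iron-oxide yellow. There the yellow component, density contribution, blue component constraints are tight.
That vertex is x3 = 1.371, x4 = 1.296, x6 = 0.7592.
Cost = 14.73·1.371 + 0.42·1.296 + 2.08·0.7592 = 22.3183.

£22.32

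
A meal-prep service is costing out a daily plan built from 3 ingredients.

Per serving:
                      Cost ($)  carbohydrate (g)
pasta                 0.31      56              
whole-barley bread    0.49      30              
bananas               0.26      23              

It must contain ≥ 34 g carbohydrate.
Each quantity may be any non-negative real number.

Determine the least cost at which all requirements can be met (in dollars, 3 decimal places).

Treat it as an LP. Let x1 = servings of pasta, x2 = servings of whole-barley bread, x3 = servings of bananas.
Minimise 0.31x1 + 0.49x2 + 0.26x3 with:
  56x1 + 30x2 + 23x3 ≥ 34   (carbohydrate)
  x1, x2, x3 ≥ 0.
The optimal basis is {pasta}; whole-barley bread, bananas drop out. Binding constraint: carbohydrate.
Solving gives x1 = 0.6071.
Cost = 0.31·0.6071 = 0.18820.

$0.188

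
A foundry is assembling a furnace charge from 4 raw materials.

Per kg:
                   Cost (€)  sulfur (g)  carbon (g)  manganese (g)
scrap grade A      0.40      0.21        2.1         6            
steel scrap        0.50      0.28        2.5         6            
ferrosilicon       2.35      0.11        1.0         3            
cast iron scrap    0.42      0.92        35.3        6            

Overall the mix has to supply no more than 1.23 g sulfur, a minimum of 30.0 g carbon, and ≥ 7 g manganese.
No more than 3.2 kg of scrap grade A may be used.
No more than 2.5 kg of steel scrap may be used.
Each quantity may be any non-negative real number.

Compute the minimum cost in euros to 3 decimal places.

This is a linear program. Let x1 = kg of scrap grade A, x2 = kg of steel scrap, x3 = kg of ferrosilicon, x4 = kg of cast iron scrap.
Minimize 0.4x1 + 0.5x2 + 2.35x3 + 0.42x4 subject to:
  0.21x1 + 0.28x2 + 0.11x3 + 0.92x4 ≤ 1.23   (sulfur)
  2.1x1 + 2.5x2 + 1x3 + 35.3x4 ≥ 30   (carbon)
  6x1 + 6x2 + 3x3 + 6x4 ≥ 7   (manganese)
  x1 ≤ 3.2
  x2 ≤ 2.5
  x1, x2, x3, x4 ≥ 0.
The cheapest feasible vertex uses only scrap grade A, cast iron scrap; steel scrap, ferrosilicon are not used. The carbon and manganese requirements are met with equality.
So scrap grade A = 0.3368 kg, cast iron scrap = 0.8298 kg.
Objective = 0.4·0.3368 + 0.42·0.8298 = 0.48324.

€0.483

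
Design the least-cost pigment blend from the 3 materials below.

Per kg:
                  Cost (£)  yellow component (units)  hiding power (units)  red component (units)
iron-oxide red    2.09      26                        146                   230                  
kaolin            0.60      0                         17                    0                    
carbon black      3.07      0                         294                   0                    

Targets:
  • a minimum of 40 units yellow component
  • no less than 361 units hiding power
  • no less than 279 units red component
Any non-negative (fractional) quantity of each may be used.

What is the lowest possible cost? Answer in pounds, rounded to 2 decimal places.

£4.64

Let x1 = kg of iron-oxide red, x2 = kg of kaolin, x3 = kg of carbon black.
min 2.09x1 + 0.6x2 + 3.07x3 with:
  26x1 ≥ 40   (yellow component)
  146x1 + 17x2 + 294x3 ≥ 361   (hiding power)
  230x1 ≥ 279   (red component)
  x1, x2, x3 ≥ 0.
The optimal basis is {iron-oxide red, carbon black}; kaolin drops out. Binding constraints: yellow component and hiding power.
Solving gives x1 = 1.538, x3 = 0.4639.
Objective = 2.09·1.538 + 3.07·0.4639 = 4.6386.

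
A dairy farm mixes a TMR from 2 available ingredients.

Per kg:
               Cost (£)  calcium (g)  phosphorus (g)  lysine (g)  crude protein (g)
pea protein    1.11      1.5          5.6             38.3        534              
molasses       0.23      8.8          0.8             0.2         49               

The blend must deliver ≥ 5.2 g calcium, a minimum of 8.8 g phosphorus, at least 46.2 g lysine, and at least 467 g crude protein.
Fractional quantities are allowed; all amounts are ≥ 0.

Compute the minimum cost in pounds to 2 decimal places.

Treat it as an LP. Let x1 = kg of pea protein, x2 = kg of molasses.
Minimize 1.11x1 + 0.23x2 with:
  1.5x1 + 8.8x2 ≥ 5.2   (calcium)
  5.6x1 + 0.8x2 ≥ 8.8   (phosphorus)
  38.3x1 + 0.2x2 ≥ 46.2   (lysine)
  534x1 + 49x2 ≥ 467   (crude protein)
  x1, x2 ≥ 0.
Both inputs are positive at the optimum. The calcium and phosphorus requirements are met with equality.
That vertex is x1 = 1.524, x2 = 0.3311.
Total cost: 1.11·1.524 + 0.23·0.3311 = 1.7678.

£1.77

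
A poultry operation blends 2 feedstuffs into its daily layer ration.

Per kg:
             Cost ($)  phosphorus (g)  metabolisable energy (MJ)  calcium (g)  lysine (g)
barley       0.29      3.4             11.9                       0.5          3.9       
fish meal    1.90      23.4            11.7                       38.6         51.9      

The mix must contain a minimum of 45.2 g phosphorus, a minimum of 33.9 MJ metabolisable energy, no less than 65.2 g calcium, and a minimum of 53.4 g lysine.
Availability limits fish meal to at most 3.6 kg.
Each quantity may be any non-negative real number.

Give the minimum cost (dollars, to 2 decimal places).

$3.69

Let x1 = kg of barley, x2 = kg of fish meal.
Minimise 0.29x1 + 1.9x2 with:
  3.4x1 + 23.4x2 ≥ 45.2   (phosphorus)
  11.9x1 + 11.7x2 ≥ 33.9   (metabolisable energy)
  0.5x1 + 38.6x2 ≥ 65.2   (calcium)
  3.9x1 + 51.9x2 ≥ 53.4   (lysine)
  x2 ≤ 3.6
  x1, x2 ≥ 0.
Both inputs are positive at the optimum. There the phosphorus and metabolisable energy constraints are tight.
Optimal quantities: barley = 1.108 kg, fish meal = 1.771 kg.
Objective = 0.29·1.108 + 1.9·1.771 = 3.6862.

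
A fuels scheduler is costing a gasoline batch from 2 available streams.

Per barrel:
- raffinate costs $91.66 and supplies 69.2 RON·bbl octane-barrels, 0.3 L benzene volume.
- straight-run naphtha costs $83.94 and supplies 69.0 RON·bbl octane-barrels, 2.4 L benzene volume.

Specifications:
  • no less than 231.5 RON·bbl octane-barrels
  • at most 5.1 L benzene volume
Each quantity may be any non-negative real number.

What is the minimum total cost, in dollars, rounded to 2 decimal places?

$292.10

Treat it as an LP. Let x1 = barrels of raffinate, x2 = barrels of straight-run naphtha.
Minimise 91.66x1 + 83.94x2 subject to:
  69.2x1 + 69x2 ≥ 231.5   (octane-barrels)
  0.3x1 + 2.4x2 ≤ 5.1   (benzene volume)
  x1, x2 ≥ 0.
Both inputs are positive at the optimum. Binding constraints: octane-barrels and benzene volume.
Solving gives x1 = 1.401, x2 = 1.95.
Cost = 91.66·1.401 + 83.94·1.95 = 292.0987.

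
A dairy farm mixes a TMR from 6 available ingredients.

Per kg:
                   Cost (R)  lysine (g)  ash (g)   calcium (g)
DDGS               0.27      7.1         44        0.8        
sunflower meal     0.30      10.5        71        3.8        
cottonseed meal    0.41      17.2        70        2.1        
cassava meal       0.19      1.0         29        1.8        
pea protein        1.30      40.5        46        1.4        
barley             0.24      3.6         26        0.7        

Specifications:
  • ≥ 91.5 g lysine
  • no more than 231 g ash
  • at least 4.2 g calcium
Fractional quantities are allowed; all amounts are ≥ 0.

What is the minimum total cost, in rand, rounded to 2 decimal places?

Set it up as a linear program. Let x1 = kg of DDGS, x2 = kg of sunflower meal, x3 = kg of cottonseed meal, x4 = kg of cassava meal, x5 = kg of pea protein, x6 = kg of barley.
Minimize 0.27x1 + 0.3x2 + 0.41x3 + 0.19x4 + 1.3x5 + 0.24x6 with:
  7.1x1 + 10.5x2 + 17.2x3 + 1x4 + 40.5x5 + 3.6x6 ≥ 91.5   (lysine)
  44x1 + 71x2 + 70x3 + 29x4 + 46x5 + 26x6 ≤ 231   (ash)
  0.8x1 + 3.8x2 + 2.1x3 + 1.8x4 + 1.4x5 + 0.7x6 ≥ 4.2   (calcium)
  x1, x2, x3, x4, x5, x6 ≥ 0.
The minimum-cost mix takes nothing from DDGS, sunflower meal, cassava meal, barley — only cottonseed meal, pea protein. The lysine and ash requirements are met with equality.
That vertex is x3 = 2.518, x5 = 1.19.
Total cost: 0.41·2.518 + 1.3·1.19 = 2.5794.

R2.58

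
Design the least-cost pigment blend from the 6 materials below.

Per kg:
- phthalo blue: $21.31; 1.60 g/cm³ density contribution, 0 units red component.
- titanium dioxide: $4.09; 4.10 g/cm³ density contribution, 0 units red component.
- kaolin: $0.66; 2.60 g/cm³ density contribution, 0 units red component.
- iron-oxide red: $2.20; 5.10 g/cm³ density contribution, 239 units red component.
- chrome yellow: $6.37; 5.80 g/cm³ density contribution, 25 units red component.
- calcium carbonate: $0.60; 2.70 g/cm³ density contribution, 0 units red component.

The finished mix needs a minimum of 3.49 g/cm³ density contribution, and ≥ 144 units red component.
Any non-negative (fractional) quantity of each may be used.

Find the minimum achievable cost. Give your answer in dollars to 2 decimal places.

Let x1 = kg of phthalo blue, x2 = kg of titanium dioxide, x3 = kg of kaolin, x4 = kg of iron-oxide red, x5 = kg of chrome yellow, x6 = kg of calcium carbonate.
min 21.31x1 + 4.09x2 + 0.66x3 + 2.2x4 + 6.37x5 + 0.6x6 subject to:
  1.6x1 + 4.1x2 + 2.6x3 + 5.1x4 + 5.8x5 + 2.7x6 ≥ 3.49   (density contribution)
  239x4 + 25x5 ≥ 144   (red component)
  x1, x2, x3, x4, x5, x6 ≥ 0.
At the optimum only iron-oxide red, calcium carbonate are positive (phthalo blue, titanium dioxide, kaolin, chrome yellow = 0). Binding constraints: density contribution and red component.
Optimal quantities: iron-oxide red = 0.6025 kg, calcium carbonate = 0.1545 kg.
Objective = 2.2·0.6025 + 0.6·0.1545 = 1.4182.

$1.42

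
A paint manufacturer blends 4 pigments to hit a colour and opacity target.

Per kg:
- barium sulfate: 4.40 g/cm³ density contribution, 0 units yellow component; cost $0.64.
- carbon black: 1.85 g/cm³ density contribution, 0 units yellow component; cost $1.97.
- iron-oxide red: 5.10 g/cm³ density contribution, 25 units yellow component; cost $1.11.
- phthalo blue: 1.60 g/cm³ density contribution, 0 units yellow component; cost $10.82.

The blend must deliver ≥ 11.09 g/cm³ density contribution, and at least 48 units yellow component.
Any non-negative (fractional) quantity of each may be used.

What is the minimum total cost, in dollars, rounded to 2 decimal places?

$2.32

Set it up as a linear program. Let x1 = kg of barium sulfate, x2 = kg of carbon black, x3 = kg of iron-oxide red, x4 = kg of phthalo blue.
Minimise 0.64x1 + 1.97x2 + 1.11x3 + 10.82x4 with:
  4.4x1 + 1.85x2 + 5.1x3 + 1.6x4 ≥ 11.09   (density contribution)
  25x3 ≥ 48   (yellow component)
  x1, x2, x3, x4 ≥ 0.
The minimum-cost mix takes nothing from carbon black, phthalo blue — only barium sulfate, iron-oxide red. There the density contribution and yellow component constraints are tight.
That vertex is x1 = 0.295, x3 = 1.92.
Objective = 0.64·0.295 + 1.11·1.92 = 2.3200.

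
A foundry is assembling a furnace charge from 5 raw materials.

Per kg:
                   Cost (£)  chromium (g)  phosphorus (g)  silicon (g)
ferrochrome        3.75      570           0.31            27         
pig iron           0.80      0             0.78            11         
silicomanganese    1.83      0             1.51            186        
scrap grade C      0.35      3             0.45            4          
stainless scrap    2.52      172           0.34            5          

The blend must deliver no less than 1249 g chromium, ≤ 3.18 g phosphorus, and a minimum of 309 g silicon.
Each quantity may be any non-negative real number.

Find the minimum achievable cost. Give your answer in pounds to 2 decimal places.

Set it up as a linear program. Let x1 = kg of ferrochrome, x2 = kg of pig iron, x3 = kg of silicomanganese, x4 = kg of scrap grade C, x5 = kg of stainless scrap.
Minimize 3.75x1 + 0.8x2 + 1.83x3 + 0.35x4 + 2.52x5 subject to:
  570x1 + 3x4 + 172x5 ≥ 1249   (chromium)
  0.31x1 + 0.78x2 + 1.51x3 + 0.45x4 + 0.34x5 ≤ 3.18   (phosphorus)
  27x1 + 11x2 + 186x3 + 4x4 + 5x5 ≥ 309   (silicon)
  x1, x2, x3, x4, x5 ≥ 0.
The minimum-cost mix takes nothing from pig iron, scrap grade C, stainless scrap — only ferrochrome, silicomanganese. There the chromium and silicon constraints are tight.
That vertex is x1 = 2.1912, x3 = 1.3432.
Total cost: 3.75·2.1912 + 1.83·1.3432 = 10.6751.

£10.68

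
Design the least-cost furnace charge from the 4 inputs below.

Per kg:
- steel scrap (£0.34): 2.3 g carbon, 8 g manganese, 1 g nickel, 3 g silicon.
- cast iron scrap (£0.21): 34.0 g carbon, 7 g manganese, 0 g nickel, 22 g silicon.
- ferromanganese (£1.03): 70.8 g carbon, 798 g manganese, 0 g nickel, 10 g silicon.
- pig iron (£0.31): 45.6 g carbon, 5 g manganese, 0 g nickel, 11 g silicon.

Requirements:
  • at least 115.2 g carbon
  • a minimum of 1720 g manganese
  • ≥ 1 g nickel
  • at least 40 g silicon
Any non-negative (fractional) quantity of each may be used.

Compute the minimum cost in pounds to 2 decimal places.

£2.69

Let x1 = kg of steel scrap, x2 = kg of cast iron scrap, x3 = kg of ferromanganese, x4 = kg of pig iron.
min 0.34x1 + 0.21x2 + 1.03x3 + 0.31x4 subject to:
  2.3x1 + 34x2 + 70.8x3 + 45.6x4 ≥ 115.2   (carbon)
  8x1 + 7x2 + 798x3 + 5x4 ≥ 1720   (manganese)
  1x1 ≥ 1   (nickel)
  3x1 + 22x2 + 10x3 + 11x4 ≥ 40   (silicon)
  x1, x2, x3, x4 ≥ 0.
At the optimum only steel scrap, cast iron scrap, ferromanganese are positive (pig iron = 0). There the manganese, nickel, silicon constraints are tight.
Optimal quantities: steel scrap = 1 kg, cast iron scrap = 0.7095 kg, ferromanganese = 2.139 kg.
Cost = 0.34·1 + 0.21·0.7095 + 1.03·2.139 = 2.6922.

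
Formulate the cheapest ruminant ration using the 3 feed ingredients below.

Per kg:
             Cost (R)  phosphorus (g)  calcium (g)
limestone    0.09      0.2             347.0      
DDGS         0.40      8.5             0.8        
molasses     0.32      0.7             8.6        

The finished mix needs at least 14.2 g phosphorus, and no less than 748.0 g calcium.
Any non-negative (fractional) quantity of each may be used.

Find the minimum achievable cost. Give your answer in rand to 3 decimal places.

R0.842

Let x1 = kg of limestone, x2 = kg of DDGS, x3 = kg of molasses.
Minimise 0.09x1 + 0.4x2 + 0.32x3 with:
  0.2x1 + 8.5x2 + 0.7x3 ≥ 14.2   (phosphorus)
  347x1 + 0.8x2 + 8.6x3 ≥ 748   (calcium)
  x1, x2, x3 ≥ 0.
At the optimum only limestone, DDGS are positive (molasses = 0). The phosphorus and calcium requirements are met with equality.
Optimal quantities: limestone = 2.152 kg, DDGS = 1.62 kg.
Hence cost = 0.09·2.152 + 0.4·1.62 = R0.84168.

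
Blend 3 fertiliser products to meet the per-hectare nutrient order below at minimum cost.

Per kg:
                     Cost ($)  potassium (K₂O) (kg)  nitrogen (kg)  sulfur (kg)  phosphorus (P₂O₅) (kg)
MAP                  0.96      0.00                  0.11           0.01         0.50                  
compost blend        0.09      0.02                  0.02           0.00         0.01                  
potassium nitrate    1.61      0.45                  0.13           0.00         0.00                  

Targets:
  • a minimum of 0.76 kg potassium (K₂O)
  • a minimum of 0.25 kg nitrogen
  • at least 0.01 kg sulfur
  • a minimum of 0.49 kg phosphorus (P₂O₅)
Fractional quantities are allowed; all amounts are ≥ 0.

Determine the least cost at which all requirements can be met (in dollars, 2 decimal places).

$3.68

This is a linear program. Let x1 = kg of MAP, x2 = kg of compost blend, x3 = kg of potassium nitrate.
min 0.96x1 + 0.09x2 + 1.61x3 s.t.:
  0.02x2 + 0.45x3 ≥ 0.76   (potassium (K₂O))
  0.11x1 + 0.02x2 + 0.13x3 ≥ 0.25   (nitrogen)
  0.01x1 ≥ 0.01   (sulfur)
  0.5x1 + 0.01x2 ≥ 0.49   (phosphorus (P₂O₅))
  x1, x2, x3 ≥ 0.
The minimum-cost mix takes nothing from compost blend — only MAP, potassium nitrate. Binding constraints: potassium (K₂O) and sulfur.
Solving gives x1 = 1, x3 = 1.689.
Cost = 0.96·1 + 1.61·1.689 = 3.6793.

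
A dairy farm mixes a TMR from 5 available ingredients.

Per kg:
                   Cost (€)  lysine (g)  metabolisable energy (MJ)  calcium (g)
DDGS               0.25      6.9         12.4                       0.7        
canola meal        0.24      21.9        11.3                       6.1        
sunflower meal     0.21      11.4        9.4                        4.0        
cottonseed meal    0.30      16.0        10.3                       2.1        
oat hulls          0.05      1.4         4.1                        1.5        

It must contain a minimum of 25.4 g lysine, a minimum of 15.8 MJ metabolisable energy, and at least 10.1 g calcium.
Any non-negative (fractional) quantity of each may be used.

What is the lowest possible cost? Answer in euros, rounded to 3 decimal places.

€0.373

This is a linear program. Let x1 = kg of DDGS, x2 = kg of canola meal, x3 = kg of sunflower meal, x4 = kg of cottonseed meal, x5 = kg of oat hulls.
Minimize 0.25x1 + 0.24x2 + 0.21x3 + 0.3x4 + 0.05x5 with:
  6.9x1 + 21.9x2 + 11.4x3 + 16x4 + 1.4x5 ≥ 25.4   (lysine)
  12.4x1 + 11.3x2 + 9.4x3 + 10.3x4 + 4.1x5 ≥ 15.8   (metabolisable energy)
  0.7x1 + 6.1x2 + 4x3 + 2.1x4 + 1.5x5 ≥ 10.1   (calcium)
  x1, x2, x3, x4, x5 ≥ 0.
The minimum-cost mix takes nothing from DDGS, sunflower meal, cottonseed meal — only canola meal, oat hulls. Binding constraints: lysine and calcium.
So canola meal = 0.9856 kg, oat hulls = 2.725 kg.
Hence cost = 0.24·0.9856 + 0.05·2.725 = €0.37279.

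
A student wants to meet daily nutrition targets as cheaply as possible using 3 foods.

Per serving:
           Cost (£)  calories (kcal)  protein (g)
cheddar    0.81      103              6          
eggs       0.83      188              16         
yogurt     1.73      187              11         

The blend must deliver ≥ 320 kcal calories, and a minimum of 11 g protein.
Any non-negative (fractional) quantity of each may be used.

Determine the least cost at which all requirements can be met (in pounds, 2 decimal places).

£1.41

Set it up as a linear program. Let x1 = servings of cheddar, x2 = servings of eggs, x3 = servings of yogurt.
Minimize 0.81x1 + 0.83x2 + 1.73x3 with:
  103x1 + 188x2 + 187x3 ≥ 320   (calories)
  6x1 + 16x2 + 11x3 ≥ 11   (protein)
  x1, x2, x3 ≥ 0.
The minimum-cost mix takes nothing from cheddar, yogurt — only eggs. There the calories constraint is tight.
Solving gives x2 = 1.702.
Hence cost = 0.83·1.702 = £1.4127.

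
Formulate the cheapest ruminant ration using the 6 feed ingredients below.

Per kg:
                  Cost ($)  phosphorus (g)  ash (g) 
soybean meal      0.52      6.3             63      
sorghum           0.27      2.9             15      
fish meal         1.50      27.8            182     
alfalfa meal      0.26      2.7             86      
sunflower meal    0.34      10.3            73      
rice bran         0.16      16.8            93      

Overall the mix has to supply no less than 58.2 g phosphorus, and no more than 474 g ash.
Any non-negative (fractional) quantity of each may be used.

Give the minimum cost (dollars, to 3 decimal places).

$0.554

Treat it as an LP. Let x1 = kg of soybean meal, x2 = kg of sorghum, x3 = kg of fish meal, x4 = kg of alfalfa meal, x5 = kg of sunflower meal, x6 = kg of rice bran.
min 0.52x1 + 0.27x2 + 1.5x3 + 0.26x4 + 0.34x5 + 0.16x6 subject to:
  6.3x1 + 2.9x2 + 27.8x3 + 2.7x4 + 10.3x5 + 16.8x6 ≥ 58.2   (phosphorus)
  63x1 + 15x2 + 182x3 + 86x4 + 73x5 + 93x6 ≤ 474   (ash)
  x1, x2, x3, x4, x5, x6 ≥ 0.
The optimal basis is {rice bran}; soybean meal, sorghum, fish meal, alfalfa meal, sunflower meal drop out. There the phosphorus constraint is tight.
That vertex is x6 = 3.464.
Objective = 0.16·3.464 = 0.55424.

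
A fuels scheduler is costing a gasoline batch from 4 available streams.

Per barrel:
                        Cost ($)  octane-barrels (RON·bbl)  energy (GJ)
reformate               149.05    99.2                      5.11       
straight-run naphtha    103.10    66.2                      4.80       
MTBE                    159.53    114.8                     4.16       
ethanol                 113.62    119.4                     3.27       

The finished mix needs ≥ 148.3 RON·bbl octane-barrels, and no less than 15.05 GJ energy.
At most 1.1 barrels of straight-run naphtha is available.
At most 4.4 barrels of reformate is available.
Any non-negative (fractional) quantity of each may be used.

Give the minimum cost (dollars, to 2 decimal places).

Let x1 = barrels of reformate, x2 = barrels of straight-run naphtha, x3 = barrels of MTBE, x4 = barrels of ethanol.
Minimize 149.05x1 + 103.1x2 + 159.53x3 + 113.62x4 with:
  99.2x1 + 66.2x2 + 114.8x3 + 119.4x4 ≥ 148.3   (octane-barrels)
  5.11x1 + 4.8x2 + 4.16x3 + 3.27x4 ≥ 15.05   (energy)
  x2 ≤ 1.1
  x1 ≤ 4.4
  x1, x2, x3, x4 ≥ 0.
The cheapest feasible vertex uses only reformate, straight-run naphtha; MTBE, ethanol are not used. There the energy and the straight-run naphtha cap constraints are tight.
So reformate = 1.9119 barrels, straight-run naphtha = 1.1 barrels.
Cost = 149.05·1.9119 + 103.1·1.1 = 398.3787.

$398.38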